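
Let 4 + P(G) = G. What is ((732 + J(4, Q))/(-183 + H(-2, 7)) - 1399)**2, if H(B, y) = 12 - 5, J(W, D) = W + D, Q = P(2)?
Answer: 15247063441/7744 ≈ 1.9689e+6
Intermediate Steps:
P(G) = -4 + G
Q = -2 (Q = -4 + 2 = -2)
J(W, D) = D + W
H(B, y) = 7
((732 + J(4, Q))/(-183 + H(-2, 7)) - 1399)**2 = ((732 + (-2 + 4))/(-183 + 7) - 1399)**2 = ((732 + 2)/(-176) - 1399)**2 = (734*(-1/176) - 1399)**2 = (-367/88 - 1399)**2 = (-123479/88)**2 = 15247063441/7744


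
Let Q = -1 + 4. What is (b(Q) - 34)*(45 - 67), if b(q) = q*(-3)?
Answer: 946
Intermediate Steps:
Q = 3
b(q) = -3*q
(b(Q) - 34)*(45 - 67) = (-3*3 - 34)*(45 - 67) = (-9 - 34)*(-22) = -43*(-22) = 946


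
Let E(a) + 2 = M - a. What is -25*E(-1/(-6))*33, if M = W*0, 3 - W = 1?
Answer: 3575/2 ≈ 1787.5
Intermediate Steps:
W = 2 (W = 3 - 1*1 = 3 - 1 = 2)
M = 0 (M = 2*0 = 0)
E(a) = -2 - a (E(a) = -2 + (0 - a) = -2 - a)
-25*E(-1/(-6))*33 = -25*(-2 - (-1)/(-6))*33 = -25*(-2 - (-1)*(-1)/6)*33 = -25*(-2 - 1*⅙)*33 = -25*(-2 - ⅙)*33 = -25*(-13/6)*33 = (325/6)*33 = 3575/2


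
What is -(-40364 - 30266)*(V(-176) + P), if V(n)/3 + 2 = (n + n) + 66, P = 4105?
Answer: 228911830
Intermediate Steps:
V(n) = 192 + 6*n (V(n) = -6 + 3*((n + n) + 66) = -6 + 3*(2*n + 66) = -6 + 3*(66 + 2*n) = -6 + (198 + 6*n) = 192 + 6*n)
-(-40364 - 30266)*(V(-176) + P) = -(-40364 - 30266)*((192 + 6*(-176)) + 4105) = -(-70630)*((192 - 1056) + 4105) = -(-70630)*(-864 + 4105) = -(-70630)*3241 = -1*(-228911830) = 228911830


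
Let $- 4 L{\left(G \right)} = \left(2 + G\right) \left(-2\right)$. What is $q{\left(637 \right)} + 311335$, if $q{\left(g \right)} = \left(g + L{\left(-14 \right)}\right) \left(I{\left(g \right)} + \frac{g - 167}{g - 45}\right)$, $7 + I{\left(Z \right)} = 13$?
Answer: $\frac{93424101}{296} \approx 3.1562 \cdot 10^{5}$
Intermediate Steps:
$I{\left(Z \right)} = 6$ ($I{\left(Z \right)} = -7 + 13 = 6$)
$L{\left(G \right)} = 1 + \frac{G}{2}$ ($L{\left(G \right)} = - \frac{\left(2 + G\right) \left(-2\right)}{4} = - \frac{-4 - 2 G}{4} = 1 + \frac{G}{2}$)
$q{\left(g \right)} = \left(-6 + g\right) \left(6 + \frac{-167 + g}{-45 + g}\right)$ ($q{\left(g \right)} = \left(g + \left(1 + \frac{1}{2} \left(-14\right)\right)\right) \left(6 + \frac{g - 167}{g - 45}\right) = \left(g + \left(1 - 7\right)\right) \left(6 + \frac{-167 + g}{-45 + g}\right) = \left(g - 6\right) \left(6 + \frac{-167 + g}{-45 + g}\right) = \left(-6 + g\right) \left(6 + \frac{-167 + g}{-45 + g}\right)$)
$q{\left(637 \right)} + 311335 = \frac{2622 - 305123 + 7 \cdot 637^{2}}{-45 + 637} + 311335 = \frac{2622 - 305123 + 7 \cdot 405769}{592} + 311335 = \frac{2622 - 305123 + 2840383}{592} + 311335 = \frac{1}{592} \cdot 2537882 + 311335 = \frac{1268941}{296} + 311335 = \frac{93424101}{296}$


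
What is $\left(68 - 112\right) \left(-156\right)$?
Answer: $6864$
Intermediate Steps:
$\left(68 - 112\right) \left(-156\right) = \left(-44\right) \left(-156\right) = 6864$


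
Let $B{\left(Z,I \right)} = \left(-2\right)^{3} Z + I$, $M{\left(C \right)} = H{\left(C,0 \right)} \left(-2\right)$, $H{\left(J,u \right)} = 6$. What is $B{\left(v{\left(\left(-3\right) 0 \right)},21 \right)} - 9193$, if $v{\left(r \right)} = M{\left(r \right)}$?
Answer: $-9076$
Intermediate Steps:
$M{\left(C \right)} = -12$ ($M{\left(C \right)} = 6 \left(-2\right) = -12$)
$v{\left(r \right)} = -12$
$B{\left(Z,I \right)} = I - 8 Z$ ($B{\left(Z,I \right)} = - 8 Z + I = I - 8 Z$)
$B{\left(v{\left(\left(-3\right) 0 \right)},21 \right)} - 9193 = \left(21 - -96\right) - 9193 = \left(21 + 96\right) - 9193 = 117 - 9193 = -9076$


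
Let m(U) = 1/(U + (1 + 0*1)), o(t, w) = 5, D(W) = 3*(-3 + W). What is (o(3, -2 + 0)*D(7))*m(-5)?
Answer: -15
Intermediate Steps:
D(W) = -9 + 3*W
m(U) = 1/(1 + U) (m(U) = 1/(U + (1 + 0)) = 1/(U + 1) = 1/(1 + U))
(o(3, -2 + 0)*D(7))*m(-5) = (5*(-9 + 3*7))/(1 - 5) = (5*(-9 + 21))/(-4) = (5*12)*(-¼) = 60*(-¼) = -15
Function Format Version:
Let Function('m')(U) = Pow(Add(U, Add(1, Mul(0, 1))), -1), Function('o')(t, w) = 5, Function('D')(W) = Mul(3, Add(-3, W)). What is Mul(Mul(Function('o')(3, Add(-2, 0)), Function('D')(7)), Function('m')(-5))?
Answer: -15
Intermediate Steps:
Function('D')(W) = Add(-9, Mul(3, W))
Function('m')(U) = Pow(Add(1, U), -1) (Function('m')(U) = Pow(Add(U, Add(1, 0)), -1) = Pow(Add(U, 1), -1) = Pow(Add(1, U), -1))
Mul(Mul(Function('o')(3, Add(-2, 0)), Function('D')(7)), Function('m')(-5)) = Mul(Mul(5, Add(-9, Mul(3, 7))), Pow(Add(1, -5), -1)) = Mul(Mul(5, Add(-9, 21)), Pow(-4, -1)) = Mul(Mul(5, 12), Rational(-1, 4)) = Mul(60, Rational(-1, 4)) = -15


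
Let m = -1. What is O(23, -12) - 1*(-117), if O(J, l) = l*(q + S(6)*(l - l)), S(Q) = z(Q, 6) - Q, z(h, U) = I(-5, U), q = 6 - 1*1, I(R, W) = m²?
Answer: 57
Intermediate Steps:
I(R, W) = 1 (I(R, W) = (-1)² = 1)
q = 5 (q = 6 - 1 = 5)
z(h, U) = 1
S(Q) = 1 - Q
O(J, l) = 5*l (O(J, l) = l*(5 + (1 - 1*6)*(l - l)) = l*(5 + (1 - 6)*0) = l*(5 - 5*0) = l*(5 + 0) = l*5 = 5*l)
O(23, -12) - 1*(-117) = 5*(-12) - 1*(-117) = -60 + 117 = 57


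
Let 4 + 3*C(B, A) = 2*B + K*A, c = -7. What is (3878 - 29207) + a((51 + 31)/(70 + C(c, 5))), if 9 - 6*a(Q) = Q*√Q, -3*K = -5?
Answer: -50655/2 - 369*√49282/361201 ≈ -25328.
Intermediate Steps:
K = 5/3 (K = -⅓*(-5) = 5/3 ≈ 1.6667)
C(B, A) = -4/3 + 2*B/3 + 5*A/9 (C(B, A) = -4/3 + (2*B + 5*A/3)/3 = -4/3 + (2*B/3 + 5*A/9) = -4/3 + 2*B/3 + 5*A/9)
a(Q) = 3/2 - Q^(3/2)/6 (a(Q) = 3/2 - Q*√Q/6 = 3/2 - Q^(3/2)/6)
(3878 - 29207) + a((51 + 31)/(70 + C(c, 5))) = (3878 - 29207) + (3/2 - (51 + 31)^(3/2)/(70 + (-4/3 + (⅔)*(-7) + (5/9)*5))^(3/2)/6) = -25329 + (3/2 - 82*√82/(70 + (-4/3 - 14/3 + 25/9))^(3/2)/6) = -25329 + (3/2 - 82*√82/(70 - 29/9)^(3/2)/6) = -25329 + (3/2 - 2214*√49282/361201/6) = -25329 + (3/2 - 369*√49282/361201) = -50655/2 - 369*√49282/361201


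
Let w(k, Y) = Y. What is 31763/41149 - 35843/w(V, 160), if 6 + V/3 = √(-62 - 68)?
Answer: -1469821527/6583840 ≈ -223.25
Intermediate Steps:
V = -18 + 3*I*√130 (V = -18 + 3*√(-62 - 68) = -18 + 3*√(-130) = -18 + 3*(I*√130) = -18 + 3*I*√130 ≈ -18.0 + 34.205*I)
31763/41149 - 35843/w(V, 160) = 31763/41149 - 35843/160 = -1469821527/6583840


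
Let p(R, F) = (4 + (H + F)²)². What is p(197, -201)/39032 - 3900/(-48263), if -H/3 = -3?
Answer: 482364758642/13851481 ≈ 34824.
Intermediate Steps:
H = 9 (H = -3*(-3) = 9)
p(R, F) = (4 + (9 + F)²)²
p(197, -201)/39032 - 3900/(-48263) = (4 + (9 - 201)²)²/39032 - 3900/(-48263) = (4 + (-192)²)²*(1/39032) - 3900*(-1/48263) = (4 + 36864)²*(1/39032) + 3900/48263 = 36868²*(1/39032) + 3900/48263 = 1359249424*(1/39032) + 3900/48263 = 169906178/4879 + 3900/48263 = 482364758642/13851481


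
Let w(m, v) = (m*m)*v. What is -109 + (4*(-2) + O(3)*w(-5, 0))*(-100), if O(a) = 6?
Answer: 691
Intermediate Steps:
w(m, v) = v*m² (w(m, v) = m²*v = v*m²)
-109 + (4*(-2) + O(3)*w(-5, 0))*(-100) = -109 + (4*(-2) + 6*(0*(-5)²))*(-100) = -109 + (-8 + 6*(0*25))*(-100) = -109 + (-8 + 6*0)*(-100) = -109 + (-8 + 0)*(-100) = -109 - 8*(-100) = -109 + 800 = 691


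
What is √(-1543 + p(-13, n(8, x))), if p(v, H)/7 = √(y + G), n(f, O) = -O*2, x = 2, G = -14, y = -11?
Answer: √(-1543 + 35*I) ≈ 0.4455 + 39.284*I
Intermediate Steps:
n(f, O) = -2*O
p(v, H) = 35*I (p(v, H) = 7*√(-11 - 14) = 7*√(-25) = 7*(5*I) = 35*I)
√(-1543 + p(-13, n(8, x))) = √(-1543 + 35*I)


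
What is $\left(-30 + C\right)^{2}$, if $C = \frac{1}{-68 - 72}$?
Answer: $\frac{17648401}{19600} \approx 900.43$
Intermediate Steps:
$C = - \frac{1}{140}$ ($C = \frac{1}{-68 - 72} = \frac{1}{-140} = - \frac{1}{140} \approx -0.0071429$)
$\left(-30 + C\right)^{2} = \left(-30 - \frac{1}{140}\right)^{2} = \left(- \frac{4201}{140}\right)^{2} = \frac{17648401}{19600}$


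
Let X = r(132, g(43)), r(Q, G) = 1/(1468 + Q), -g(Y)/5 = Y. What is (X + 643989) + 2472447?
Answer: 4986297601/1600 ≈ 3.1164e+6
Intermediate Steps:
g(Y) = -5*Y
X = 1/1600 (X = 1/(1468 + 132) = 1/1600 ≈ 0.00062500)
(X + 643989) + 2472447 = (1/1600 + 643989) + 2472447 = 1030382401/1600 + 2472447 = 4986297601/1600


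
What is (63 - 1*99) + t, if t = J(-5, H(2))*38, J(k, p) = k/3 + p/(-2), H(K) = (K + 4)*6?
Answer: -2350/3 ≈ -783.33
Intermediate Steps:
H(K) = 24 + 6*K (H(K) = (4 + K)*6 = 24 + 6*K)
J(k, p) = -p/2 + k/3 (J(k, p) = k*(1/3) + p*(-1/2) = k/3 - p/2 = -p/2 + k/3)
t = -2242/3 (t = (-(24 + 6*2)/2 + (1/3)*(-5))*38 = (-(24 + 12)/2 - 5/3)*38 = (-1/2*36 - 5/3)*38 = (-18 - 5/3)*38 = -59/3*38 = -2242/3 ≈ -747.33)
(63 - 1*99) + t = (63 - 1*99) - 2242/3 = (63 - 99) - 2242/3 = -36 - 2242/3 = -2350/3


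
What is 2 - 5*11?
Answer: -53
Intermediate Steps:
2 - 5*11 = 2 - 55 = -53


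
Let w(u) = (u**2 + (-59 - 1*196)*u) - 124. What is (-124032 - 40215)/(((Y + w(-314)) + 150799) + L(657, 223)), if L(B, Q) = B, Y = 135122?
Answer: -54749/155040 ≈ -0.35313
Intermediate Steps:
w(u) = -124 + u**2 - 255*u (w(u) = (u**2 + (-59 - 196)*u) - 124 = (u**2 - 255*u) - 124 = -124 + u**2 - 255*u)
(-124032 - 40215)/(((Y + w(-314)) + 150799) + L(657, 223)) = (-124032 - 40215)/(((135122 + (-124 + (-314)**2 - 255*(-314))) + 150799) + 657) = -164247/(((135122 + (-124 + 98596 + 80070)) + 150799) + 657) = -164247/(((135122 + 178542) + 150799) + 657) = -164247/((313664 + 150799) + 657) = -164247/(464463 + 657) = -164247/465120 = -164247*1/465120 = -54749/155040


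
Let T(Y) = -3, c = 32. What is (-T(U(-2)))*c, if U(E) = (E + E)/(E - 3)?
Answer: 96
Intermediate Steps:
U(E) = 2*E/(-3 + E) (U(E) = (2*E)/(-3 + E) = 2*E/(-3 + E))
(-T(U(-2)))*c = -1*(-3)*32 = 3*32 = 96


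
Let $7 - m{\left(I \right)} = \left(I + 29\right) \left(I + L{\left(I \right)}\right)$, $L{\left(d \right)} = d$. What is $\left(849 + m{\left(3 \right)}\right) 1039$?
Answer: $689896$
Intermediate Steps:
$m{\left(I \right)} = 7 - 2 I \left(29 + I\right)$ ($m{\left(I \right)} = 7 - \left(I + 29\right) \left(I + I\right) = 7 - \left(29 + I\right) 2 I = 7 - 2 I \left(29 + I\right)$)
$\left(849 + m{\left(3 \right)}\right) 1039 = \left(849 - \left(167 + 18\right)\right) 1039 = \left(849 - 185\right) 1039 = 664 \cdot 1039 = 689896$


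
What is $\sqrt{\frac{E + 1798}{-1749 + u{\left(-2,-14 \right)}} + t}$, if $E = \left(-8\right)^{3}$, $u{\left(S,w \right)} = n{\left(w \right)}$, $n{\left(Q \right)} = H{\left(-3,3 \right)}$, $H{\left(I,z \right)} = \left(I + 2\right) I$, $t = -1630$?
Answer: $\frac{i \sqrt{138092401}}{291} \approx 40.382 i$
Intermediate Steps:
$H{\left(I,z \right)} = I \left(2 + I\right)$ ($H{\left(I,z \right)} = \left(2 + I\right) I = I \left(2 + I\right)$)
$n{\left(Q \right)} = 3$ ($n{\left(Q \right)} = - 3 \left(2 - 3\right) = \left(-3\right) \left(-1\right) = 3$)
$u{\left(S,w \right)} = 3$
$E = -512$
$\sqrt{\frac{E + 1798}{-1749 + u{\left(-2,-14 \right)}} + t} = \sqrt{\frac{-512 + 1798}{-1749 + 3} - 1630} = \sqrt{\frac{1286}{-1746} - 1630} = \sqrt{1286 \left(- \frac{1}{1746}\right) - 1630} = \sqrt{- \frac{643}{873} - 1630} = \sqrt{- \frac{1423633}{873}} = \frac{i \sqrt{138092401}}{291}$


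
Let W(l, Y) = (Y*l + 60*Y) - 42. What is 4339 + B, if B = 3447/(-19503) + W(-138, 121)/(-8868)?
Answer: 6949959900/1601413 ≈ 4339.9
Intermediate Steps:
W(l, Y) = -42 + 60*Y + Y*l (W(l, Y) = (60*Y + Y*l) - 42 = -42 + 60*Y + Y*l)
B = 1428893/1601413 (B = 3447/(-19503) + (-42 + 60*121 + 121*(-138))/(-8868) = 3447*(-1/19503) + (-42 + 7260 - 16698)*(-1/8868) = -383/2167 - 9480*(-1/8868) = -383/2167 + 790/739 = 1428893/1601413 ≈ 0.89227)
4339 + B = 4339 + 1428893/1601413 = 6949959900/1601413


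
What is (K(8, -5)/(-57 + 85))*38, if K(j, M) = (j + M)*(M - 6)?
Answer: -627/14 ≈ -44.786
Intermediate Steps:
K(j, M) = (-6 + M)*(M + j) (K(j, M) = (M + j)*(-6 + M) = (-6 + M)*(M + j))
(K(8, -5)/(-57 + 85))*38 = (((-5)² - 6*(-5) - 6*8 - 5*8)/(-57 + 85))*38 = ((25 + 30 - 48 - 40)/28)*38 = -33*1/28*38 = -33/28*38 = -627/14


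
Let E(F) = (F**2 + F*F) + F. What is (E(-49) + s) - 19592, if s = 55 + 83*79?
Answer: -8227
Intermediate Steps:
s = 6612 (s = 55 + 6557 = 6612)
E(F) = F + 2*F**2 (E(F) = (F**2 + F**2) + F = 2*F**2 + F = F + 2*F**2)
(E(-49) + s) - 19592 = (-49*(1 + 2*(-49)) + 6612) - 19592 = (-49*(1 - 98) + 6612) - 19592 = (-49*(-97) + 6612) - 19592 = (4753 + 6612) - 19592 = 11365 - 19592 = -8227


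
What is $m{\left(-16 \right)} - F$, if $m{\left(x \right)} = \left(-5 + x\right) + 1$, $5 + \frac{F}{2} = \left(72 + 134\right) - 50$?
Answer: $-322$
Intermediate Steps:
$F = 302$ ($F = -10 + 2 \left(\left(72 + 134\right) - 50\right) = -10 + 2 \left(206 - 50\right) = -10 + 2 \cdot 156 = -10 + 312 = 302$)
$m{\left(x \right)} = -4 + x$
$m{\left(-16 \right)} - F = \left(-4 - 16\right) - 302 = -20 - 302 = -322$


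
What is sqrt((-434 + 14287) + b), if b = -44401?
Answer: 2*I*sqrt(7637) ≈ 174.78*I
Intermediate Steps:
sqrt((-434 + 14287) + b) = sqrt((-434 + 14287) - 44401) = sqrt(13853 - 44401) = sqrt(-30548) = 2*I*sqrt(7637)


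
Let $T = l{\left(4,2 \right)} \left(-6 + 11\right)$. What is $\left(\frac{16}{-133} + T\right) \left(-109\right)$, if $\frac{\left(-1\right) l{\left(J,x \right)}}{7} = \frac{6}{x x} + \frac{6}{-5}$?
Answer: $\frac{307925}{266} \approx 1157.6$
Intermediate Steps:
$l{\left(J,x \right)} = \frac{42}{5} - \frac{42}{x^{2}}$ ($l{\left(J,x \right)} = - 7 \left(\frac{6}{x x} + \frac{6}{-5}\right) = - 7 \left(\frac{6}{x^{2}} + 6 \left(- \frac{1}{5}\right)\right) = - 7 \left(\frac{6}{x^{2}} - \frac{6}{5}\right) = - 7 \left(- \frac{6}{5} + \frac{6}{x^{2}}\right) = \frac{42}{5} - \frac{42}{x^{2}}$)
$T = - \frac{21}{2}$ ($T = \left(\frac{42}{5} - \frac{42}{4}\right) \left(-6 + 11\right) = \left(\frac{42}{5} - \frac{21}{2}\right) 5 = \left(- \frac{21}{10}\right) 5 = - \frac{21}{2} \approx -10.5$)
$\left(\frac{16}{-133} + T\right) \left(-109\right) = \left(\frac{16}{-133} - \frac{21}{2}\right) \left(-109\right) = \left(16 \left(- \frac{1}{133}\right) - \frac{21}{2}\right) \left(-109\right) = \left(- \frac{16}{133} - \frac{21}{2}\right) \left(-109\right) = \left(- \frac{2825}{266}\right) \left(-109\right) = \frac{307925}{266}$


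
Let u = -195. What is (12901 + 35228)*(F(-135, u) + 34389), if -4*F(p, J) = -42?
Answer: 3311227071/2 ≈ 1.6556e+9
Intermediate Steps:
F(p, J) = 21/2 (F(p, J) = -¼*(-42) = 21/2)
(12901 + 35228)*(F(-135, u) + 34389) = (12901 + 35228)*(21/2 + 34389) = 48129*(68799/2) = 3311227071/2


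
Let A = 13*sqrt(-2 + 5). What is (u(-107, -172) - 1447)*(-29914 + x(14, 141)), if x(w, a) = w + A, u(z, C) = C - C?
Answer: 43265300 - 18811*sqrt(3) ≈ 4.3233e+7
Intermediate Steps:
u(z, C) = 0
A = 13*sqrt(3) ≈ 22.517
x(w, a) = w + 13*sqrt(3)
(u(-107, -172) - 1447)*(-29914 + x(14, 141)) = (0 - 1447)*(-29914 + (14 + 13*sqrt(3))) = -1447*(-29900 + 13*sqrt(3)) = 43265300 - 18811*sqrt(3)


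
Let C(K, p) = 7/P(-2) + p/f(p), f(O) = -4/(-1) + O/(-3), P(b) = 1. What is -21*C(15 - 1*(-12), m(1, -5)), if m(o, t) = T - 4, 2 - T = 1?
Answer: -672/5 ≈ -134.40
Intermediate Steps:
T = 1 (T = 2 - 1*1 = 2 - 1 = 1)
f(O) = 4 - O/3 (f(O) = -4*(-1) + O*(-⅓) = 4 - O/3)
m(o, t) = -3 (m(o, t) = 1 - 4 = -3)
C(K, p) = 7 + p/(4 - p/3) (C(K, p) = 7/1 + p/(4 - p/3) = 7*1 + p/(4 - p/3) = 7 + p/(4 - p/3))
-21*C(15 - 1*(-12), m(1, -5)) = -84*(-21 - 3)/(-12 - 3) = -84*(-24)/(-15) = -84*(-1)*(-24)/15 = -21*32/5 = -672/5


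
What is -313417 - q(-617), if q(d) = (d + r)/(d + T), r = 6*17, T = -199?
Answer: -255748787/816 ≈ -3.1342e+5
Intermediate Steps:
r = 102
q(d) = (102 + d)/(-199 + d) (q(d) = (d + 102)/(d - 199) = (102 + d)/(-199 + d))
-313417 - q(-617) = -313417 - (102 - 617)/(-199 - 617) = -313417 - (-515)/(-816) = -313417 - (-1)*(-515)/816 = -313417 - 1*515/816 = -313417 - 515/816 = -255748787/816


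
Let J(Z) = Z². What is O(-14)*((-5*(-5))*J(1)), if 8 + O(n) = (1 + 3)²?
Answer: 200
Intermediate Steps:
O(n) = 8 (O(n) = -8 + (1 + 3)² = -8 + 4² = -8 + 16 = 8)
O(-14)*((-5*(-5))*J(1)) = 8*(-5*(-5)*1²) = 8*(25*1) = 8*25 = 200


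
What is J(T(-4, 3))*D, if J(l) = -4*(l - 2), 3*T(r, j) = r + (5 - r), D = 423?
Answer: 564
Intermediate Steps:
T(r, j) = 5/3 (T(r, j) = (r + (5 - r))/3 = (1/3)*5 = 5/3)
J(l) = 8 - 4*l (J(l) = -4*(-2 + l) = 8 - 4*l)
J(T(-4, 3))*D = (8 - 4*5/3)*423 = (8 - 20/3)*423 = (4/3)*423 = 564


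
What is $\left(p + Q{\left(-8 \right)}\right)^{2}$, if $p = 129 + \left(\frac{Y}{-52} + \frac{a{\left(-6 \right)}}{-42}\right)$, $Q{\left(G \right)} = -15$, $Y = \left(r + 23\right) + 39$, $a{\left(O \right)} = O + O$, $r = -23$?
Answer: $\frac{10106041}{784} \approx 12890.0$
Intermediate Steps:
$a{\left(O \right)} = 2 O$
$Y = 39$ ($Y = \left(-23 + 23\right) + 39 = 0 + 39 = 39$)
$p = \frac{3599}{28}$ ($p = 129 + \left(\frac{39}{-52} + \frac{2 \left(-6\right)}{-42}\right) = 129 + \left(39 \left(- \frac{1}{52}\right) - - \frac{2}{7}\right) = 129 + \left(- \frac{3}{4} + \frac{2}{7}\right) = 129 - \frac{13}{28} = \frac{3599}{28} \approx 128.54$)
$\left(p + Q{\left(-8 \right)}\right)^{2} = \left(\frac{3599}{28} - 15\right)^{2} = \left(\frac{3179}{28}\right)^{2} = \frac{10106041}{784}$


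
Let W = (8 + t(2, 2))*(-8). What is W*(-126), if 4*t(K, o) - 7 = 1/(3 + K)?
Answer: 49392/5 ≈ 9878.4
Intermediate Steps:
t(K, o) = 7/4 + 1/(4*(3 + K))
W = -392/5 (W = (8 + (22 + 7*2)/(4*(3 + 2)))*(-8) = (8 + (1/4)*(22 + 14)/5)*(-8) = (8 + (1/4)*(1/5)*36)*(-8) = (8 + 9/5)*(-8) = (49/5)*(-8) = -392/5 ≈ -78.400)
W*(-126) = -392/5*(-126) = 49392/5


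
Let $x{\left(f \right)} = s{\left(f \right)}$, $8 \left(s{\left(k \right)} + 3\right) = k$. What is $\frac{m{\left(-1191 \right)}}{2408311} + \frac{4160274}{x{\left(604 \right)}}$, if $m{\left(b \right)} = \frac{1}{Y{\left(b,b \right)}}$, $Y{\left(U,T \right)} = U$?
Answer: $\frac{23865814523843603}{415903268145} \approx 57383.0$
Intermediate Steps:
$s{\left(k \right)} = -3 + \frac{k}{8}$
$x{\left(f \right)} = -3 + \frac{f}{8}$
$m{\left(b \right)} = \frac{1}{b}$
$\frac{m{\left(-1191 \right)}}{2408311} + \frac{4160274}{x{\left(604 \right)}} = \frac{1}{\left(-1191\right) 2408311} + \frac{4160274}{-3 + \frac{1}{8} \cdot 604} = \left(- \frac{1}{1191}\right) \frac{1}{2408311} + \frac{4160274}{-3 + \frac{151}{2}} = - \frac{1}{2868298401} + \frac{4160274}{\frac{145}{2}} = - \frac{1}{2868298401} + 4160274 \cdot \frac{2}{145} = - \frac{1}{2868298401} + \frac{8320548}{145} = \frac{23865814523843603}{415903268145}$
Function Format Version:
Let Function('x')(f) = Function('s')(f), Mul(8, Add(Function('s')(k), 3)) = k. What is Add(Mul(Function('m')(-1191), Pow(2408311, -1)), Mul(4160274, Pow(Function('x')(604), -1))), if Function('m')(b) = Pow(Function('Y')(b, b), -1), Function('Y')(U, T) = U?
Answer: Rational(23865814523843603, 415903268145) ≈ 57383.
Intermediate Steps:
Function('s')(k) = Add(-3, Mul(Rational(1, 8), k))
Function('x')(f) = Add(-3, Mul(Rational(1, 8), f))
Function('m')(b) = Pow(b, -1)
Add(Mul(Function('m')(-1191), Pow(2408311, -1)), Mul(4160274, Pow(Function('x')(604), -1))) = Add(Mul(Pow(-1191, -1), Pow(2408311, -1)), Mul(4160274, Pow(Add(-3, Mul(Rational(1, 8), 604)), -1))) = Add(Mul(Rational(-1, 1191), Rational(1, 2408311)), Mul(4160274, Pow(Add(-3, Rational(151, 2)), -1))) = Add(Rational(-1, 2868298401), Mul(4160274, Pow(Rational(145, 2), -1))) = Add(Rational(-1, 2868298401), Mul(4160274, Rational(2, 145))) = Add(Rational(-1, 2868298401), Rational(8320548, 145)) = Rational(23865814523843603, 415903268145)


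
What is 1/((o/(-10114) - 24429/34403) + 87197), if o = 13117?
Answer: 26765534/2333820549809 ≈ 1.1469e-5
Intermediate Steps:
1/((o/(-10114) - 24429/34403) + 87197) = 1/((13117/(-10114) - 24429/34403) + 87197) = 1/((13117*(-1/10114) - 24429*1/34403) + 87197) = 1/((-1009/778 - 24429/34403) + 87197) = 1/(-53718389/26765534 + 87197) = 1/(2333820549809/26765534) = 26765534/2333820549809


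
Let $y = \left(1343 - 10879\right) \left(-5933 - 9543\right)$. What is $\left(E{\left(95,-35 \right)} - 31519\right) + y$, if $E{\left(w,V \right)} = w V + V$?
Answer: $147544257$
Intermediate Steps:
$y = 147579136$ ($y = \left(-9536\right) \left(-15476\right) = 147579136$)
$E{\left(w,V \right)} = V + V w$ ($E{\left(w,V \right)} = V w + V = V + V w$)
$\left(E{\left(95,-35 \right)} - 31519\right) + y = \left(- 35 \left(1 + 95\right) - 31519\right) + 147579136 = \left(\left(-35\right) 96 - 31519\right) + 147579136 = \left(-3360 - 31519\right) + 147579136 = -34879 + 147579136 = 147544257$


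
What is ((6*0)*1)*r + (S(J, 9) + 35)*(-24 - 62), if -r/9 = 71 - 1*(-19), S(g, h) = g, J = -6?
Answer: -2494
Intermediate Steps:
r = -810 (r = -9*(71 - 1*(-19)) = -9*(71 + 19) = -9*90 = -810)
((6*0)*1)*r + (S(J, 9) + 35)*(-24 - 62) = ((6*0)*1)*(-810) + (-6 + 35)*(-24 - 62) = (0*1)*(-810) + 29*(-86) = 0*(-810) - 2494 = 0 - 2494 = -2494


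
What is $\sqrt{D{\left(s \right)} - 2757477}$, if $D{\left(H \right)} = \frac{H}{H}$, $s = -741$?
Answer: $2 i \sqrt{689369} \approx 1660.6 i$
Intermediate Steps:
$D{\left(H \right)} = 1$
$\sqrt{D{\left(s \right)} - 2757477} = \sqrt{1 - 2757477} = \sqrt{-2757476} = 2 i \sqrt{689369}$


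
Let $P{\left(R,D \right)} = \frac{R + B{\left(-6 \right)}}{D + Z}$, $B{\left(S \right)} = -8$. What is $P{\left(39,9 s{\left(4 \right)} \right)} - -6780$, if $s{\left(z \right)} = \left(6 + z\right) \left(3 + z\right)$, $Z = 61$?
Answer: $\frac{4685011}{691} \approx 6780.0$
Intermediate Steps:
$s{\left(z \right)} = \left(3 + z\right) \left(6 + z\right)$
$P{\left(R,D \right)} = \frac{-8 + R}{61 + D}$ ($P{\left(R,D \right)} = \frac{R - 8}{D + 61} = \frac{-8 + R}{61 + D}$)
$P{\left(39,9 s{\left(4 \right)} \right)} - -6780 = \frac{-8 + 39}{61 + 9 \left(18 + 4^{2} + 9 \cdot 4\right)} - -6780 = \frac{1}{61 + 9 \left(18 + 16 + 36\right)} 31 + 6780 = \frac{1}{61 + 9 \cdot 70} \cdot 31 + 6780 = \frac{1}{61 + 630} \cdot 31 + 6780 = \frac{1}{691} \cdot 31 + 6780 = \frac{31}{691} + 6780 = \frac{4685011}{691}$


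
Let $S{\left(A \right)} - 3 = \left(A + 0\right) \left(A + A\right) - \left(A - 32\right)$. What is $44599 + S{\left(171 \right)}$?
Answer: $102945$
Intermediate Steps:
$S{\left(A \right)} = 35 - A + 2 A^{2}$ ($S{\left(A \right)} = 3 - \left(-32 + A - \left(A + 0\right) \left(A + A\right)\right) = 3 - \left(-32 + A - A 2 A\right) = 3 - \left(-32 + A - 2 A^{2}\right) = 3 + \left(32 - A + 2 A^{2}\right) = 35 - A + 2 A^{2}$)
$44599 + S{\left(171 \right)} = 44599 + \left(35 - 171 + 2 \cdot 171^{2}\right) = 44599 + \left(35 - 171 + 2 \cdot 29241\right) = 44599 + \left(35 - 171 + 58482\right) = 44599 + 58346 = 102945$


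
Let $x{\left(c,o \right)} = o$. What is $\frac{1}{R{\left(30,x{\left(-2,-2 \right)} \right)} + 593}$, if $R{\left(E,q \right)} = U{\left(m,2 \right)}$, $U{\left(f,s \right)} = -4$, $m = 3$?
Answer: $\frac{1}{589} \approx 0.0016978$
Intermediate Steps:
$R{\left(E,q \right)} = -4$
$\frac{1}{R{\left(30,x{\left(-2,-2 \right)} \right)} + 593} = \frac{1}{-4 + 593} = \frac{1}{589}$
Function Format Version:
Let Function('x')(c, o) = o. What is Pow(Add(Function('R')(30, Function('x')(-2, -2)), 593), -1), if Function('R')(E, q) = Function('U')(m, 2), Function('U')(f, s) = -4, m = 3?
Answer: Rational(1, 589) ≈ 0.0016978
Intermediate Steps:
Function('R')(E, q) = -4
Pow(Add(Function('R')(30, Function('x')(-2, -2)), 593), -1) = Pow(Add(-4, 593), -1) = Pow(589, -1) = Rational(1, 589)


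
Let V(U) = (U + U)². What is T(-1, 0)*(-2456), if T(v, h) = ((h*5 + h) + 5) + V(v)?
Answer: -22104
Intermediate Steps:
V(U) = 4*U² (V(U) = (2*U)² = 4*U²)
T(v, h) = 5 + 4*v² + 6*h (T(v, h) = ((h*5 + h) + 5) + 4*v² = ((5*h + h) + 5) + 4*v² = (6*h + 5) + 4*v² = (5 + 6*h) + 4*v² = 5 + 4*v² + 6*h)
T(-1, 0)*(-2456) = (5 + 4*(-1)² + 6*0)*(-2456) = (5 + 4*1 + 0)*(-2456) = (5 + 4 + 0)*(-2456) = 9*(-2456) = -22104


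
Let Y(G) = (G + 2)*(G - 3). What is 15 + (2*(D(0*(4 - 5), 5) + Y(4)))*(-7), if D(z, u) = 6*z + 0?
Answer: -69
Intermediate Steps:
Y(G) = (-3 + G)*(2 + G) (Y(G) = (2 + G)*(-3 + G) = (-3 + G)*(2 + G))
D(z, u) = 6*z
15 + (2*(D(0*(4 - 5), 5) + Y(4)))*(-7) = 15 + (2*(6*(0*(4 - 5)) + (-6 + 4² - 1*4)))*(-7) = 15 + (2*(6*(0*(-1)) + (-6 + 16 - 4)))*(-7) = 15 + (2*(6*0 + 6))*(-7) = 15 + (2*(0 + 6))*(-7) = 15 + (2*6)*(-7) = 15 + 12*(-7) = 15 - 84 = -69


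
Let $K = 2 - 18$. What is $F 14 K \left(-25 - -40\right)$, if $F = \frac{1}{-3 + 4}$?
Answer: $-3360$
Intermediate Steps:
$F = 1$ ($F = 1^{-1} = 1$)
$K = -16$ ($K = 2 - 18 = -16$)
$F 14 K \left(-25 - -40\right) = 1 \cdot 14 \left(-16\right) \left(-25 - -40\right) = 14 \left(-16\right) \left(-25 + 40\right) = \left(-224\right) 15 = -3360$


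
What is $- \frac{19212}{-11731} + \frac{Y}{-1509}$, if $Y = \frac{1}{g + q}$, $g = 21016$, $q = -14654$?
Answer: $\frac{184440144965}{112620626598} \approx 1.6377$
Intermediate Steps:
$Y = \frac{1}{6362}$ ($Y = \frac{1}{21016 - 14654} = \frac{1}{6362} \approx 0.00015718$)
$- \frac{19212}{-11731} + \frac{Y}{-1509} = - \frac{19212}{-11731} + \frac{1}{6362 \left(-1509\right)} = \left(-19212\right) \left(- \frac{1}{11731}\right) + \frac{1}{6362} \left(- \frac{1}{1509}\right) = \frac{19212}{11731} - \frac{1}{9600258} = \frac{184440144965}{112620626598}$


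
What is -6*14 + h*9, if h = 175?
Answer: 1491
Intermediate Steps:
-6*14 + h*9 = -6*14 + 175*9 = -84 + 1575 = 1491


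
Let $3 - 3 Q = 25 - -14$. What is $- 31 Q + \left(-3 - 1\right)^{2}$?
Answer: $388$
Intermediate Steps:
$Q = -12$ ($Q = 1 - \frac{25 - -14}{3} = 1 - \frac{25 + 14}{3} = 1 - 13 = -12$)
$- 31 Q + \left(-3 - 1\right)^{2} = \left(-31\right) \left(-12\right) + \left(-3 - 1\right)^{2} = 372 + \left(-4\right)^{2} = 372 + 16 = 388$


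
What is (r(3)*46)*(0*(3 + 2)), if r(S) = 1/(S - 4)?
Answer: 0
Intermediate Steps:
r(S) = 1/(-4 + S)
(r(3)*46)*(0*(3 + 2)) = (46/(-4 + 3))*(0*(3 + 2)) = (46/(-1))*(0*5) = -1*46*0 = -46*0 = 0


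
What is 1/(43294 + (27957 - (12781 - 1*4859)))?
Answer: 1/63329 ≈ 1.5791e-5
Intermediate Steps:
1/(43294 + (27957 - (12781 - 1*4859))) = 1/(43294 + (27957 - (12781 - 4859))) = 1/(43294 + (27957 - 1*7922)) = 1/(43294 + (27957 - 7922)) = 1/(43294 + 20035) = 1/63329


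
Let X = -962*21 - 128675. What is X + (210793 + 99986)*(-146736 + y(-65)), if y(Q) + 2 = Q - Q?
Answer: -45603237779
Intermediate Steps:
X = -148877 (X = -20202 - 128675 = -148877)
y(Q) = -2 (y(Q) = -2 + (Q - Q) = -2 + 0 = -2)
X + (210793 + 99986)*(-146736 + y(-65)) = -148877 + (210793 + 99986)*(-146736 - 2) = -148877 + 310779*(-146738) = -148877 - 45603088902 = -45603237779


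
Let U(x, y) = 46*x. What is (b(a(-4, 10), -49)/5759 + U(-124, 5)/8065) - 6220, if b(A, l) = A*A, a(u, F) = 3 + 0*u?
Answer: -288928980451/46446335 ≈ -6220.7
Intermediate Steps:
a(u, F) = 3 (a(u, F) = 3 + 0 = 3)
b(A, l) = A**2
(b(a(-4, 10), -49)/5759 + U(-124, 5)/8065) - 6220 = (3**2/5759 + (46*(-124))/8065) - 6220 = (9*(1/5759) - 5704*1/8065) - 6220 = (9/5759 - 5704/8065) - 6220 = -32776751/46446335 - 6220 = -288928980451/46446335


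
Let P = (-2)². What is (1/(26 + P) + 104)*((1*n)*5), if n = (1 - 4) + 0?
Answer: -3121/2 ≈ -1560.5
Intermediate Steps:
n = -3 (n = -3 + 0 = -3)
P = 4
(1/(26 + P) + 104)*((1*n)*5) = (1/(26 + 4) + 104)*((1*(-3))*5) = (1/30 + 104)*(-3*5) = (1/30 + 104)*(-15) = (3121/30)*(-15) = -3121/2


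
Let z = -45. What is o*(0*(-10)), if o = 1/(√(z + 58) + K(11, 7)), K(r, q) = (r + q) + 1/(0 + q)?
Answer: 0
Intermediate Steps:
K(r, q) = q + r + 1/q (K(r, q) = (q + r) + 1/q = q + r + 1/q)
o = 1/(127/7 + √13) (o = 1/(√(-45 + 58) + (7 + 11 + 1/7)) = 1/(√13 + (7 + 11 + ⅐)) = 1/(√13 + 127/7) = 1/(127/7 + √13) ≈ 0.045980)
o*(0*(-10)) = (889/15492 - 49*√13/15492)*(0*(-10)) = (889/15492 - 49*√13/15492)*0 = 0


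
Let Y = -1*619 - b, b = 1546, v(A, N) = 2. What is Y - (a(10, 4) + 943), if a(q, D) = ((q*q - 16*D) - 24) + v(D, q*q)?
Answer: -3122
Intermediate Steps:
a(q, D) = -22 + q² - 16*D (a(q, D) = ((q*q - 16*D) - 24) + 2 = ((q² - 16*D) - 24) + 2 = (-24 + q² - 16*D) + 2 = -22 + q² - 16*D)
Y = -2165 (Y = -1*619 - 1*1546 = -619 - 1546 = -2165)
Y - (a(10, 4) + 943) = -2165 - ((-22 + 10² - 16*4) + 943) = -2165 - ((-22 + 100 - 64) + 943) = -2165 - (14 + 943) = -2165 - 1*957 = -2165 - 957 = -3122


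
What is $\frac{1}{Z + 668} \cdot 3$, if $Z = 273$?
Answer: $\frac{3}{941} \approx 0.0031881$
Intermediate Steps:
$\frac{1}{Z + 668} \cdot 3 = \frac{1}{273 + 668} \cdot 3 = \frac{1}{941} \cdot 3 = \frac{3}{941}$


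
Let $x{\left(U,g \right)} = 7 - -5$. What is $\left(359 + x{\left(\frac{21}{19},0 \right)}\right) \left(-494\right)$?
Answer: $-183274$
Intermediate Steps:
$x{\left(U,g \right)} = 12$ ($x{\left(U,g \right)} = 7 + 5 = 12$)
$\left(359 + x{\left(\frac{21}{19},0 \right)}\right) \left(-494\right) = \left(359 + 12\right) \left(-494\right) = 371 \left(-494\right) = -183274$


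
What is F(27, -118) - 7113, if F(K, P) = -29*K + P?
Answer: -8014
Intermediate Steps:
F(K, P) = P - 29*K
F(27, -118) - 7113 = (-118 - 29*27) - 7113 = (-118 - 783) - 7113 = -901 - 7113 = -8014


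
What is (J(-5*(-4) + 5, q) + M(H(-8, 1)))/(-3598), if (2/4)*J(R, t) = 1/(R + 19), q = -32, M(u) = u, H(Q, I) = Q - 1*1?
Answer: 197/79156 ≈ 0.0024888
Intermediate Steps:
H(Q, I) = -1 + Q (H(Q, I) = Q - 1 = -1 + Q)
J(R, t) = 2/(19 + R) (J(R, t) = 2/(R + 19) = 2/(19 + R))
(J(-5*(-4) + 5, q) + M(H(-8, 1)))/(-3598) = (2/(19 + (-5*(-4) + 5)) + (-1 - 8))/(-3598) = (2/(19 + (20 + 5)) - 9)*(-1/3598) = (2/(19 + 25) - 9)*(-1/3598) = (2/44 - 9)*(-1/3598) = (2*(1/44) - 9)*(-1/3598) = (1/22 - 9)*(-1/3598) = -197/22*(-1/3598) = 197/79156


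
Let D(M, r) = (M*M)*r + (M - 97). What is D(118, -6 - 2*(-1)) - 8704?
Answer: -64379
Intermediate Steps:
D(M, r) = -97 + M + r*M² (D(M, r) = M²*r + (-97 + M) = r*M² + (-97 + M) = -97 + M + r*M²)
D(118, -6 - 2*(-1)) - 8704 = (-97 + 118 + (-6 - 2*(-1))*118²) - 8704 = (-97 + 118 + (-6 + 2)*13924) - 8704 = (-97 + 118 - 4*13924) - 8704 = (-97 + 118 - 55696) - 8704 = -55675 - 8704 = -64379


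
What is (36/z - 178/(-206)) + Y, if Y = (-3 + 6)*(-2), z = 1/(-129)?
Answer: -478861/103 ≈ -4649.1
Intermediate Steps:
z = -1/129 ≈ -0.0077519
Y = -6 (Y = 3*(-2) = -6)
(36/z - 178/(-206)) + Y = (36/(-1/129) - 178/(-206)) - 6 = (36*(-129) - 178*(-1/206)) - 6 = (-4644 + 89/103) - 6 = -478243/103 - 6 = -478861/103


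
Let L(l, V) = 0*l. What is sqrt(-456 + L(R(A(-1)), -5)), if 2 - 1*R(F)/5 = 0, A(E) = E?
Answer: 2*I*sqrt(114) ≈ 21.354*I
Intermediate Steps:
R(F) = 10 (R(F) = 10 - 5*0 = 10 + 0 = 10)
L(l, V) = 0
sqrt(-456 + L(R(A(-1)), -5)) = sqrt(-456 + 0) = sqrt(-456) = 2*I*sqrt(114)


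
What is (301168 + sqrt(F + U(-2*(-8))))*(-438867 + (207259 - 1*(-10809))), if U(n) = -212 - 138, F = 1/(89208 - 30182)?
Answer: -66497593232 - 220799*I*sqrt(1219423977574)/59026 ≈ -6.6498e+10 - 4.1308e+6*I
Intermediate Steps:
F = 1/59026 ≈ 1.6942e-5
U(n) = -350
(301168 + sqrt(F + U(-2*(-8))))*(-438867 + (207259 - 1*(-10809))) = (301168 + sqrt(1/59026 - 350))*(-438867 + (207259 - 1*(-10809))) = (301168 + sqrt(-20659099/59026))*(-438867 + (207259 + 10809)) = (301168 + I*sqrt(1219423977574)/59026)*(-438867 + 218068) = (301168 + I*sqrt(1219423977574)/59026)*(-220799) = -66497593232 - 220799*I*sqrt(1219423977574)/59026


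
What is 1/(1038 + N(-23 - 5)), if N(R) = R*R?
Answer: 1/1822 ≈ 0.00054885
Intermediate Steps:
N(R) = R²
1/(1038 + N(-23 - 5)) = 1/(1038 + (-23 - 5)²) = 1/(1038 + (-28)²) = 1/(1038 + 784) = 1/1822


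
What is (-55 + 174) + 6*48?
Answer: 407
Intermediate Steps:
(-55 + 174) + 6*48 = 119 + 288 = 407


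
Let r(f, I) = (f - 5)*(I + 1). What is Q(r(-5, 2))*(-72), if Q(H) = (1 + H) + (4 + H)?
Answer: 3960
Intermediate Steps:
r(f, I) = (1 + I)*(-5 + f) (r(f, I) = (-5 + f)*(1 + I) = (1 + I)*(-5 + f))
Q(H) = 5 + 2*H
Q(r(-5, 2))*(-72) = (5 + 2*(-5 - 5 - 5*2 + 2*(-5)))*(-72) = (5 + 2*(-5 - 5 - 10 - 10))*(-72) = (5 + 2*(-30))*(-72) = (5 - 60)*(-72) = -55*(-72) = 3960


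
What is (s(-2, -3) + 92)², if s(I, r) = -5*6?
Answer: 3844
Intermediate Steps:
s(I, r) = -30
(s(-2, -3) + 92)² = (-30 + 92)² = 62² = 3844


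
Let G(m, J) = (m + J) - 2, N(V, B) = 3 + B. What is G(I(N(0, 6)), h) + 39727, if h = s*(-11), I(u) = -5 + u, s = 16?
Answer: 39553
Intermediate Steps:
h = -176 (h = 16*(-11) = -176)
G(m, J) = -2 + J + m (G(m, J) = (J + m) - 2 = -2 + J + m)
G(I(N(0, 6)), h) + 39727 = (-2 - 176 + (-5 + (3 + 6))) + 39727 = (-2 - 176 + (-5 + 9)) + 39727 = (-2 - 176 + 4) + 39727 = -174 + 39727 = 39553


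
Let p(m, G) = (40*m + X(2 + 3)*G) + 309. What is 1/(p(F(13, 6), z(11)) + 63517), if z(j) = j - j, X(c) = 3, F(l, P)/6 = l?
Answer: 1/66946 ≈ 1.4937e-5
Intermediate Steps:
F(l, P) = 6*l
z(j) = 0
p(m, G) = 309 + 3*G + 40*m (p(m, G) = (40*m + 3*G) + 309 = (3*G + 40*m) + 309 = 309 + 3*G + 40*m)
1/(p(F(13, 6), z(11)) + 63517) = 1/((309 + 3*0 + 40*(6*13)) + 63517) = 1/((309 + 0 + 40*78) + 63517) = 1/((309 + 0 + 3120) + 63517) = 1/(3429 + 63517) = 1/66946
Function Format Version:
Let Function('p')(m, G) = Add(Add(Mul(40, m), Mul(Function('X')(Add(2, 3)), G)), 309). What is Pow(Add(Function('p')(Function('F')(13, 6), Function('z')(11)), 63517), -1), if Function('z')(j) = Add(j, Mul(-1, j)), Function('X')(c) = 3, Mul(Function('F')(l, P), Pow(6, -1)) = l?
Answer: Rational(1, 66946) ≈ 1.4937e-5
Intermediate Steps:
Function('F')(l, P) = Mul(6, l)
Function('z')(j) = 0
Function('p')(m, G) = Add(309, Mul(3, G), Mul(40, m)) (Function('p')(m, G) = Add(Add(Mul(40, m), Mul(3, G)), 309) = Add(Add(Mul(3, G), Mul(40, m)), 309) = Add(309, Mul(3, G), Mul(40, m)))
Pow(Add(Function('p')(Function('F')(13, 6), Function('z')(11)), 63517), -1) = Pow(Add(Add(309, Mul(3, 0), Mul(40, Mul(6, 13))), 63517), -1) = Pow(Add(Add(309, 0, Mul(40, 78)), 63517), -1) = Pow(Add(Add(309, 0, 3120), 63517), -1) = Pow(Add(3429, 63517), -1) = Pow(66946, -1) = Rational(1, 66946)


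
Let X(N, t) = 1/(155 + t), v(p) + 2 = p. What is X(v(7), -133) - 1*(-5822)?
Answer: 128085/22 ≈ 5822.0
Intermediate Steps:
v(p) = -2 + p
X(v(7), -133) - 1*(-5822) = 1/(155 - 133) - 1*(-5822) = 1/22 + 5822 = 128085/22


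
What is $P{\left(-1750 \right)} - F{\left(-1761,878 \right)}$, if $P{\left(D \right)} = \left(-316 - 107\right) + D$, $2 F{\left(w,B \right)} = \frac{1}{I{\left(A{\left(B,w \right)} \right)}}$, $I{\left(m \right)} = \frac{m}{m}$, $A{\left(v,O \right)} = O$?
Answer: $- \frac{4347}{2} \approx -2173.5$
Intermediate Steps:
$I{\left(m \right)} = 1$
$F{\left(w,B \right)} = \frac{1}{2}$ ($F{\left(w,B \right)} = \frac{1}{2 \cdot 1} = \frac{1}{2} \cdot 1 = \frac{1}{2}$)
$P{\left(D \right)} = -423 + D$
$P{\left(-1750 \right)} - F{\left(-1761,878 \right)} = \left(-423 - 1750\right) - \frac{1}{2} = -2173 - \frac{1}{2} = - \frac{4347}{2}$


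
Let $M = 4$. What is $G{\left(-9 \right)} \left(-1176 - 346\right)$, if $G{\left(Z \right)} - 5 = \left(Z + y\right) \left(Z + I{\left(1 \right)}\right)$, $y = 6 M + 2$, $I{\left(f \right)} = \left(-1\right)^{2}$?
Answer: $199382$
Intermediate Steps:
$I{\left(f \right)} = 1$
$y = 26$ ($y = 6 \cdot 4 + 2 = 24 + 2 = 26$)
$G{\left(Z \right)} = 5 + \left(1 + Z\right) \left(26 + Z\right)$ ($G{\left(Z \right)} = 5 + \left(Z + 26\right) \left(Z + 1\right) = 5 + \left(26 + Z\right) \left(1 + Z\right) = 5 + \left(1 + Z\right) \left(26 + Z\right)$)
$G{\left(-9 \right)} \left(-1176 - 346\right) = \left(31 + \left(-9\right)^{2} + 27 \left(-9\right)\right) \left(-1176 - 346\right) = \left(31 + 81 - 243\right) \left(-1522\right) = \left(-131\right) \left(-1522\right) = 199382$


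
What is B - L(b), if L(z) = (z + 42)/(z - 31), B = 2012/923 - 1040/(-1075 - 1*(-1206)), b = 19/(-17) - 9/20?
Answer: -6048470393/1338869649 ≈ -4.5176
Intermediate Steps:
b = -533/340 (b = 19*(-1/17) - 9*1/20 = -19/17 - 9/20 = -533/340 ≈ -1.5676)
B = -696348/120913 (B = 2012*(1/923) - 1040/(-1075 + 1206) = 2012/923 - 1040/131 = -696348/120913 ≈ -5.7591)
L(z) = (42 + z)/(-31 + z)
B - L(b) = -696348/120913 - (42 - 533/340)/(-31 - 533/340) = -696348/120913 - 13747/((-11073/340)*340) = -696348/120913 - (-340)*13747/(11073*340) = -696348/120913 - 1*(-13747/11073) = -696348/120913 + 13747/11073 = -6048470393/1338869649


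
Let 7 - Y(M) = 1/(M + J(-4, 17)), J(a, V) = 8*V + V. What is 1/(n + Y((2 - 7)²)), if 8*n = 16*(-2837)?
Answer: -178/1008727 ≈ -0.00017646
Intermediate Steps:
J(a, V) = 9*V
Y(M) = 7 - 1/(153 + M) (Y(M) = 7 - 1/(M + 9*17) = 7 - 1/(M + 153) = 7 - 1/(153 + M))
n = -5674 (n = (16*(-2837))/8 = (⅛)*(-45392) = -5674)
1/(n + Y((2 - 7)²)) = 1/(-5674 + (1070 + 7*(2 - 7)²)/(153 + (2 - 7)²)) = 1/(-5674 + (1070 + 7*(-5)²)/(153 + (-5)²)) = 1/(-5674 + (1070 + 7*25)/(153 + 25)) = 1/(-5674 + (1070 + 175)/178) = 1/(-5674 + (1/178)*1245) = 1/(-5674 + 1245/178) = 1/(-1008727/178) = -178/1008727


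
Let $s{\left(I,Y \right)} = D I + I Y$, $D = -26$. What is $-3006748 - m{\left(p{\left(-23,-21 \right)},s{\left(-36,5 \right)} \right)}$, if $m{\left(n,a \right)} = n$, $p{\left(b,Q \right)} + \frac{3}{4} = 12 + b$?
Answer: $- \frac{12026945}{4} \approx -3.0067 \cdot 10^{6}$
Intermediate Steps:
$s{\left(I,Y \right)} = - 26 I + I Y$
$p{\left(b,Q \right)} = \frac{45}{4} + b$ ($p{\left(b,Q \right)} = - \frac{3}{4} + \left(12 + b\right) = \frac{45}{4} + b$)
$-3006748 - m{\left(p{\left(-23,-21 \right)},s{\left(-36,5 \right)} \right)} = -3006748 - \left(\frac{45}{4} - 23\right) = -3006748 - - \frac{47}{4} = -3006748 + \frac{47}{4} = - \frac{12026945}{4}$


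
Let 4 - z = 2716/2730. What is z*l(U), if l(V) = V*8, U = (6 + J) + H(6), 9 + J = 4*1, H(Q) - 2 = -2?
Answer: 4688/195 ≈ 24.041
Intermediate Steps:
H(Q) = 0 (H(Q) = 2 - 2 = 0)
J = -5 (J = -9 + 4*1 = -9 + 4 = -5)
U = 1 (U = (6 - 5) + 0 = 1 + 0 = 1)
z = 586/195 (z = 4 - 2716/2730 = 4 - 1*194/195 = 4 - 194/195 = 586/195 ≈ 3.0051)
l(V) = 8*V
z*l(U) = 586*(8*1)/195 = (586/195)*8 = 4688/195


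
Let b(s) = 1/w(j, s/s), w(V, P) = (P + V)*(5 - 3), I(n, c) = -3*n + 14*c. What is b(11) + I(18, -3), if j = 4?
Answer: -959/10 ≈ -95.900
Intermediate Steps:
w(V, P) = 2*P + 2*V (w(V, P) = (P + V)*2 = 2*P + 2*V)
b(s) = ⅒ (b(s) = 1/(2*(s/s) + 2*4) = 1/(2*1 + 8) = 1/(2 + 8) = 1/10 = ⅒)
b(11) + I(18, -3) = ⅒ + (-3*18 + 14*(-3)) = ⅒ + (-54 - 42) = ⅒ - 96 = -959/10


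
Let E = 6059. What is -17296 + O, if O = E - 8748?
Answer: -19985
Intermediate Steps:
O = -2689 (O = 6059 - 8748 = -2689)
-17296 + O = -17296 - 2689 = -19985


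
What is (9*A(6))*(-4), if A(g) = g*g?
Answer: -1296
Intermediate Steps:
A(g) = g**2
(9*A(6))*(-4) = (9*6**2)*(-4) = (9*36)*(-4) = 324*(-4) = -1296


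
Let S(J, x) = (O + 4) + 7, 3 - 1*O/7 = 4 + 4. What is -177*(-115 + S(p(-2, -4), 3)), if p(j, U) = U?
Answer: 24603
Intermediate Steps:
O = -35 (O = 21 - 7*(4 + 4) = 21 - 7*8 = 21 - 56 = -35)
S(J, x) = -24 (S(J, x) = (-35 + 4) + 7 = -31 + 7 = -24)
-177*(-115 + S(p(-2, -4), 3)) = -177*(-115 - 24) = -177*(-139) = 24603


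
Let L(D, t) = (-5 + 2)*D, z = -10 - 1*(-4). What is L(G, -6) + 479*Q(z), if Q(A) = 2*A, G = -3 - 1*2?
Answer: -5733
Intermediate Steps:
G = -5 (G = -3 - 2 = -5)
z = -6 (z = -10 + 4 = -6)
L(D, t) = -3*D
L(G, -6) + 479*Q(z) = -3*(-5) + 479*(2*(-6)) = 15 + 479*(-12) = 15 - 5748 = -5733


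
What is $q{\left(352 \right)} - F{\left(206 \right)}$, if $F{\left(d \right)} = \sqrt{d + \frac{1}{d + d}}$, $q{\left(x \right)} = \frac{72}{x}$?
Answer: $\frac{9}{44} - \frac{\sqrt{8741919}}{206} \approx -14.148$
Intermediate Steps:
$F{\left(d \right)} = \sqrt{d + \frac{1}{2 d}}$
$q{\left(352 \right)} - F{\left(206 \right)} = \frac{72}{352} - \frac{\sqrt{\frac{2}{206} + 4 \cdot 206}}{2} = 72 \cdot \frac{1}{352} - \frac{\sqrt{2 \cdot \frac{1}{206} + 824}}{2} = \frac{9}{44} - \frac{\sqrt{\frac{1}{103} + 824}}{2} = \frac{9}{44} - \frac{\sqrt{\frac{84873}{103}}}{2} = \frac{9}{44} - \frac{\frac{1}{103} \sqrt{8741919}}{2} = \frac{9}{44} - \frac{\sqrt{8741919}}{206}$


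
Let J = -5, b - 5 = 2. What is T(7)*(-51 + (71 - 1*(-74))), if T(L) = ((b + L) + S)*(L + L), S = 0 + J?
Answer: 11844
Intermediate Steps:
b = 7 (b = 5 + 2 = 7)
S = -5 (S = 0 - 5 = -5)
T(L) = 2*L*(2 + L) (T(L) = ((7 + L) - 5)*(L + L) = (2 + L)*(2*L) = 2*L*(2 + L))
T(7)*(-51 + (71 - 1*(-74))) = (2*7*(2 + 7))*(-51 + (71 - 1*(-74))) = (2*7*9)*(-51 + (71 + 74)) = 126*(-51 + 145) = 126*94 = 11844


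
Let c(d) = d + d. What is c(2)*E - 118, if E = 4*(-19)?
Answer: -422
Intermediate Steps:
E = -76
c(d) = 2*d
c(2)*E - 118 = (2*2)*(-76) - 118 = 4*(-76) - 118 = -304 - 118 = -422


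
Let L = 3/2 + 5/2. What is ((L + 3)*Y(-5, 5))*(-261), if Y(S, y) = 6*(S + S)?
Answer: 109620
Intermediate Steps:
L = 4 (L = 3*(1/2) + 5*(1/2) = 3/2 + 5/2 = 4)
Y(S, y) = 12*S (Y(S, y) = 6*(2*S) = 12*S)
((L + 3)*Y(-5, 5))*(-261) = ((4 + 3)*(12*(-5)))*(-261) = (7*(-60))*(-261) = -420*(-261) = 109620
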